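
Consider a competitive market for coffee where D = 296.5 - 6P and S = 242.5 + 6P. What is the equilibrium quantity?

Set D = S: 296.5 - 6P = 242.5 + 6P.
54 = 12P, so P* = 4.5.
Q* = 296.5 − 6(4.5) = 269.5.

Q* = 269.5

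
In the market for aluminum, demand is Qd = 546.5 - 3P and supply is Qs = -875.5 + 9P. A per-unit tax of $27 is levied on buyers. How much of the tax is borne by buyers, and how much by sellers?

Pre-tax equilibrium: P* = 118.5, Q* = 191.
Tax on buyers shifts demand to Qd = 546.5 − 3(P + 27) = 465.5 - 3P.
465.5 - 3P = -875.5 + 9P gives seller price Ps = 111.75; buyers pay Pb = 111.75 + 27 = 138.75.
New quantity: Q = 546.5 − 3(138.75) = 130.25.
Buyer burden = 138.75 − 118.5 = 20.25; seller burden = 118.5 − 111.75 = 6.75.

Buyers bear $20.25, sellers bear $6.75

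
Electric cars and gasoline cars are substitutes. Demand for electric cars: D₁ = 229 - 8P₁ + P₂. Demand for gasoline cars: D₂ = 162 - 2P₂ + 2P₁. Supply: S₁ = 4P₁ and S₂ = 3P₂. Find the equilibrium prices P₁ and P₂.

P₁ = 1307/58, P₂ = 1201/29

Market 1: 229 - 8P₁ + P₂ = 4P₁ → 12P₁ - P₂ = 229.
Market 2: 5P₂ - 2P₁ = 162.
Eliminating P₂: 5×(1) + 1×(2) gives 58P₁ = 1307, so P₁ = 1307/58.
Back-substitute into (2): P₂ = (162 + 2×1307/58) / 5 = 1201/29.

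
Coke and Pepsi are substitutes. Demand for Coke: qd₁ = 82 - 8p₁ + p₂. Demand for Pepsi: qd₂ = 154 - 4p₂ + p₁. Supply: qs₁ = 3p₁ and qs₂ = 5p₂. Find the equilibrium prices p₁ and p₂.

Market 1: 82 - 8p₁ + p₂ = 3p₁ → 11p₁ - p₂ = 82.
Market 2: 9p₂ - p₁ = 154.
Eliminating p₂: 9×(1) + 1×(2) gives 98p₁ = 892, so p₁ = 446/49.
Back-substitute into (2): p₂ = (154 + 1×446/49) / 9 = 888/49.

p₁ = 446/49, p₂ = 888/49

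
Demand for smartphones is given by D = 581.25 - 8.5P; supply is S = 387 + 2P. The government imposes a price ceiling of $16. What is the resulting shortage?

Equilibrium price would be P* = 18.5, so the ceiling at 16 binds.
At P = 16: D = 581.25 − 8.5(16) = 445.25, S = 387 + 2(16) = 419.
Shortage = 445.25 − 419 = 26.25.

Shortage = 26.25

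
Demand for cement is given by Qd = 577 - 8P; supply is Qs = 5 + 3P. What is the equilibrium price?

P* = 52

Set Qd = Qs: 577 - 8P = 5 + 3P.
572 = 11P, so P* = 52.
Q* = 577 − 8(52) = 161.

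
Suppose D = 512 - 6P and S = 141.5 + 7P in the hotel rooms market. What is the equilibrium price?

P* = 28.5

Set D = S: 512 - 6P = 141.5 + 7P.
370.5 = 13P, so P* = 28.5.
Q* = 512 − 6(28.5) = 341.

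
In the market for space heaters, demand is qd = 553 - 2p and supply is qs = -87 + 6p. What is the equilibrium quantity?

q* = 393

Set qd = qs: 553 - 2p = -87 + 6p.
640 = 8p, so p* = 80.
q* = 553 − 2(80) = 393.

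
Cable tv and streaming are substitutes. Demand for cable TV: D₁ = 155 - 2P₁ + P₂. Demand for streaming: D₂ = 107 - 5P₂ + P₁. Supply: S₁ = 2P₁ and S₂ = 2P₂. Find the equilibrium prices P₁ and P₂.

Market 1: 155 - 2P₁ + P₂ = 2P₁ → 4P₁ - P₂ = 155.
Market 2: 7P₂ - P₁ = 107.
Eliminating P₂: 7×(1) + 1×(2) gives 27P₁ = 1192, so P₁ = 1192/27.
Back-substitute into (2): P₂ = (107 + 1×1192/27) / 7 = 583/27.

P₁ = 1192/27, P₂ = 583/27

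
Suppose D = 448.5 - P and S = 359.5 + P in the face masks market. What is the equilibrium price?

P* = 44.5

Set D = S: 448.5 - P = 359.5 + P.
89 = 2P, so P* = 44.5.
Q* = 448.5 − 1(44.5) = 404.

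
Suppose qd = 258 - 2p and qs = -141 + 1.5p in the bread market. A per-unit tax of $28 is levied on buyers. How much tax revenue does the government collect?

Tax revenue = 168

Pre-tax equilibrium: p* = 114, q* = 30.
Tax on buyers shifts demand to qd = 258 − 2(p + 28) = 202 - 2p.
202 - 2p = -141 + 1.5p gives seller price ps = 98; buyers pay pb = 98 + 28 = 126.
New quantity: q = 258 − 2(126) = 6.
Revenue = 28 × 6 = 168.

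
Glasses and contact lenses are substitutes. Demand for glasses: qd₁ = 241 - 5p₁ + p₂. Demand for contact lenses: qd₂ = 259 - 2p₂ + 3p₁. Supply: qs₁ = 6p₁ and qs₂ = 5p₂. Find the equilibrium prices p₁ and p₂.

p₁ = 973/37, p₂ = 1786/37

Market 1: 241 - 5p₁ + p₂ = 6p₁ → 11p₁ - p₂ = 241.
Market 2: 7p₂ - 3p₁ = 259.
Eliminating p₂: 7×(1) + 1×(2) gives 74p₁ = 1946, so p₁ = 973/37.
Back-substitute into (2): p₂ = (259 + 3×973/37) / 7 = 1786/37.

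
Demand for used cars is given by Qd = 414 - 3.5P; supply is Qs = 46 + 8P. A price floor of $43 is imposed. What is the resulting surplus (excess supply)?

Surplus = 126.5

Equilibrium price would be P* = 32, so the floor at 43 binds.
At P = 43: Qd = 263.5, Qs = 390.
Surplus = 390 − 263.5 = 126.5.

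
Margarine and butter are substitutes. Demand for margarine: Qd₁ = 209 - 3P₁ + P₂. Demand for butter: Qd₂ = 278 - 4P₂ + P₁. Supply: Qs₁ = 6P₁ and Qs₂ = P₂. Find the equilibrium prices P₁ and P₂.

Market 1: 209 - 3P₁ + P₂ = 6P₁ → 9P₁ - P₂ = 209.
Market 2: 5P₂ - P₁ = 278.
Eliminating P₂: 5×(1) + 1×(2) gives 44P₁ = 1323, so P₁ = 1323/44.
Back-substitute into (2): P₂ = (278 + 1×1323/44) / 5 = 2711/44.

P₁ = 1323/44, P₂ = 2711/44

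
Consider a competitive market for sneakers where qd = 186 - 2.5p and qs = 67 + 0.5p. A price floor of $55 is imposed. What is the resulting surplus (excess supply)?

Equilibrium price would be p* = 119/3, so the floor at 55 binds.
At p = 55: qd = 48.5, qs = 94.5.
Surplus = 94.5 − 48.5 = 46.

Surplus = 46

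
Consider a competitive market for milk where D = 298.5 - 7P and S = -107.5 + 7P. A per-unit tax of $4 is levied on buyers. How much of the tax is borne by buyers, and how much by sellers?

Buyers bear $2, sellers bear $2

Pre-tax equilibrium: P* = 29, Q* = 95.5.
Tax on buyers shifts demand to D = 298.5 − 7(P + 4) = 270.5 - 7P.
270.5 - 7P = -107.5 + 7P gives seller price Ps = 27; buyers pay Pb = 27 + 4 = 31.
New quantity: Q = 298.5 − 7(31) = 81.5.
Buyer burden = 31 − 29 = 2; seller burden = 29 − 27 = 2.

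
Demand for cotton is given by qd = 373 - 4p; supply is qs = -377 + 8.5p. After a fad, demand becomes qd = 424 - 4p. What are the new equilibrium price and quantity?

p' = 64.08, q' = 167.68

Original equilibrium: p* = 60, q* = 133.
New equilibrium: 424 - 4p = -377 + 8.5p, so 801 = 12.5p and p' = 64.08; q' = 424 − 4(64.08) = 167.68.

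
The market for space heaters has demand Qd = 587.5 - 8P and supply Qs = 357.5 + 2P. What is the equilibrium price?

Set Qd = Qs: 587.5 - 8P = 357.5 + 2P.
230 = 10P, so P* = 23.
Q* = 587.5 − 8(23) = 403.5.

P* = 23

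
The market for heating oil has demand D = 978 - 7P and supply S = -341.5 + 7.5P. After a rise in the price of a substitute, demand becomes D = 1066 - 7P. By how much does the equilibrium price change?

ΔP = 176/29

Original equilibrium: P* = 91, Q* = 341.
New equilibrium: 1066 - 7P = -341.5 + 7.5P, so 1407.5 = 14.5P and P' = 2815/29; Q' = 1066 − 7(2815/29) = 11209/29.
Change in price: 2815/29 − 91 = 176/29.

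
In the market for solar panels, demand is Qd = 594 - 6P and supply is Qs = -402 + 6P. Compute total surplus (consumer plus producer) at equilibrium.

Total surplus = 1536

Equilibrium: 594 - 6P = -402 + 6P gives P* = 83, Q* = 96.
Demand choke price: P = 99; supply starts at P = 67.
CS = ½(99 − 83)(96) = 768; PS = ½(83 − 67)(96) = 768.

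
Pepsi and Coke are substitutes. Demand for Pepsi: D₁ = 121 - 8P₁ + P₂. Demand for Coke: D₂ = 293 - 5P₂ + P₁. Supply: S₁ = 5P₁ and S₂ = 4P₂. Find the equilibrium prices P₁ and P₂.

P₁ = 691/58, P₂ = 1965/58

Market 1: 121 - 8P₁ + P₂ = 5P₁ → 13P₁ - P₂ = 121.
Market 2: 9P₂ - P₁ = 293.
Eliminating P₂: 9×(1) + 1×(2) gives 116P₁ = 1382, so P₁ = 691/58.
Back-substitute into (2): P₂ = (293 + 1×691/58) / 9 = 1965/58.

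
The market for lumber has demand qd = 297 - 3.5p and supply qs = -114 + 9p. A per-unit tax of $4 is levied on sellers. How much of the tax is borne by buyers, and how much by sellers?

Buyers bear $2.88, sellers bear $1.12

Pre-tax equilibrium: p* = 32.88, q* = 181.92.
Tax on sellers shifts supply to qs = -114 + 9(p − 4) = -150 + 9p.
297 - 3.5p = -150 + 9p gives buyer price pb = 35.76; sellers receive ps = 35.76 − 4 = 31.76.
New quantity: q = 297 − 3.5(35.76) = 171.84.
Buyer burden = 35.76 − 32.88 = 2.88; seller burden = 32.88 − 31.76 = 1.12.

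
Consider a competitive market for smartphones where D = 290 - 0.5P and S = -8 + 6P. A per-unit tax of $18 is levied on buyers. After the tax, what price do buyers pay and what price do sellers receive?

Pre-tax equilibrium: P* = 596/13, Q* = 3472/13.
Tax on buyers shifts demand to D = 290 − 0.5(P + 18) = 281 - 0.5P.
281 - 0.5P = -8 + 6P gives seller price Ps = 578/13; buyers pay Pb = 578/13 + 18 = 812/13.
New quantity: Q = 290 − 0.5(812/13) = 3364/13.

Buyers pay 812/13, sellers receive 578/13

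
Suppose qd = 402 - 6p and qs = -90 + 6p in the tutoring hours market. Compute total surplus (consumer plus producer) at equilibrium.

Equilibrium: 402 - 6p = -90 + 6p gives p* = 41, q* = 156.
Demand choke price: p = 67; supply starts at p = 15.
CS = ½(67 − 41)(156) = 2028; PS = ½(41 − 15)(156) = 2028.

Total surplus = 4056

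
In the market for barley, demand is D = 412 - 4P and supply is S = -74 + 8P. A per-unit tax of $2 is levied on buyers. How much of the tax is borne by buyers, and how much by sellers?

Pre-tax equilibrium: P* = 40.5, Q* = 250.
Tax on buyers shifts demand to D = 412 − 4(P + 2) = 404 - 4P.
404 - 4P = -74 + 8P gives seller price Ps = 239/6; buyers pay Pb = 239/6 + 2 = 251/6.
New quantity: Q = 412 − 4(251/6) = 734/3.
Buyer burden = 251/6 − 40.5 = 4/3; seller burden = 40.5 − 239/6 = 2/3.

Buyers bear 4/3, sellers bear 2/3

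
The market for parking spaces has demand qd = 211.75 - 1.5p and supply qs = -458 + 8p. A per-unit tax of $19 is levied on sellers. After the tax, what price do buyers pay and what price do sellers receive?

Pre-tax equilibrium: p* = 70.5, q* = 106.
Tax on sellers shifts supply to qs = -458 + 8(p − 19) = -610 + 8p.
211.75 - 1.5p = -610 + 8p gives buyer price pb = 86.5; sellers receive ps = 86.5 − 19 = 67.5.
New quantity: q = 211.75 − 1.5(86.5) = 82.

Buyers pay $86.5, sellers receive $67.5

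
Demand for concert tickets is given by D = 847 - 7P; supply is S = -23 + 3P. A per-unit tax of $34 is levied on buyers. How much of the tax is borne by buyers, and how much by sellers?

Pre-tax equilibrium: P* = 87, Q* = 238.
Tax on buyers shifts demand to D = 847 − 7(P + 34) = 609 - 7P.
609 - 7P = -23 + 3P gives seller price Ps = 63.2; buyers pay Pb = 63.2 + 34 = 97.2.
New quantity: Q = 847 − 7(97.2) = 166.6.
Buyer burden = 97.2 − 87 = 10.2; seller burden = 87 − 63.2 = 23.8.

Buyers bear $10.2, sellers bear $23.8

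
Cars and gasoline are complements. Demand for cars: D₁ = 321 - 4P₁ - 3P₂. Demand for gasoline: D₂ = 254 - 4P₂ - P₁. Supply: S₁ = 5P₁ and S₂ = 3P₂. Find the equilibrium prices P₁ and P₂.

P₁ = 24.75, P₂ = 32.75

Market 1: 321 - 4P₁ - 3P₂ = 5P₁ → 9P₁ + 3P₂ = 321.
Market 2: 7P₂ + P₁ = 254.
Eliminating P₂: 7×(1) − 3×(2) gives 60P₁ = 1485, so P₁ = 24.75.
Back-substitute into (2): P₂ = (254 − 1×24.75) / 7 = 32.75.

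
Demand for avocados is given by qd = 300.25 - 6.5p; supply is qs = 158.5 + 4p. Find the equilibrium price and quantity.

Set qd = qs: 300.25 - 6.5p = 158.5 + 4p.
141.75 = 10.5p, so p* = 13.5.
q* = 300.25 − 6.5(13.5) = 212.5.

p* = 13.5, q* = 212.5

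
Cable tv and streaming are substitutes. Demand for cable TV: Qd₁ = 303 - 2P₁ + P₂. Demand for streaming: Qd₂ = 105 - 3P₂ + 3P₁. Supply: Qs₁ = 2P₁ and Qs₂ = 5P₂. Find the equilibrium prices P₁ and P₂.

Market 1: 303 - 2P₁ + P₂ = 2P₁ → 4P₁ - P₂ = 303.
Market 2: 8P₂ - 3P₁ = 105.
Eliminating P₂: 8×(1) + 1×(2) gives 29P₁ = 2529, so P₁ = 2529/29.
Back-substitute into (2): P₂ = (105 + 3×2529/29) / 8 = 1329/29.

P₁ = 2529/29, P₂ = 1329/29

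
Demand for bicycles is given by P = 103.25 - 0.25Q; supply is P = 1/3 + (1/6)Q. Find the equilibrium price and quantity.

P* = 41.5, Q* = 247

Set the two price expressions equal: 103.25 - 0.25Q = 1/3 + (1/6)Q.
1235/12 = (5/12)Q, so Q* = 247.
P* = 103.25 − (0.25)(247) = 41.5.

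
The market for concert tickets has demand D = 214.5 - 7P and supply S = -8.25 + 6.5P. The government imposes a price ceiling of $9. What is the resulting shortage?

Equilibrium price would be P* = 16.5, so the ceiling at 9 binds.
At P = 9: D = 214.5 − 7(9) = 151.5, S = -8.25 + 6.5(9) = 50.25.
Shortage = 151.5 − 50.25 = 101.25.

Shortage = 101.25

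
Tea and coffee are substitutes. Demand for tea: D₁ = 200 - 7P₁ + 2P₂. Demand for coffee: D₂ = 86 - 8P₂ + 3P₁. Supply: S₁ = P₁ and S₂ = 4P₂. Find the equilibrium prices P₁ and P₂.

P₁ = 1286/45, P₂ = 644/45

Market 1: 200 - 7P₁ + 2P₂ = P₁ → 8P₁ - 2P₂ = 200.
Market 2: 12P₂ - 3P₁ = 86.
Eliminating P₂: 12×(1) + 2×(2) gives 90P₁ = 2572, so P₁ = 1286/45.
Back-substitute into (2): P₂ = (86 + 3×1286/45) / 12 = 644/45.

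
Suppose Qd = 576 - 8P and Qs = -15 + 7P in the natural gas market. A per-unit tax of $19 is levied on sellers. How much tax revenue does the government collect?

Tax revenue = 54112/15

Pre-tax equilibrium: P* = 39.4, Q* = 260.8.
Tax on sellers shifts supply to Qs = -15 + 7(P − 19) = -148 + 7P.
576 - 8P = -148 + 7P gives buyer price Pb = 724/15; sellers receive Ps = 724/15 − 19 = 439/15.
New quantity: Q = 576 − 8(724/15) = 2848/15.
Revenue = 19 × 2848/15 = 54112/15.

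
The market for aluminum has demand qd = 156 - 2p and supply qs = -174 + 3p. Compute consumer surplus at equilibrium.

Consumer surplus = 144

Equilibrium: 156 - 2p = -174 + 3p gives p* = 66, q* = 24.
Demand choke price (qd = 0): p = 78.
CS = ½(78 − 66)(24) = 144.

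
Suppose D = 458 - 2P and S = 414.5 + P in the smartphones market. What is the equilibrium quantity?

Set D = S: 458 - 2P = 414.5 + P.
43.5 = 3P, so P* = 14.5.
Q* = 458 − 2(14.5) = 429.

Q* = 429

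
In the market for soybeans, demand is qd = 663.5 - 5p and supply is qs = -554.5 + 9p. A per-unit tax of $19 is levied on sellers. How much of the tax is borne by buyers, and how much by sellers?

Buyers bear 171/14, sellers bear 95/14

Pre-tax equilibrium: p* = 87, q* = 228.5.
Tax on sellers shifts supply to qs = -554.5 + 9(p − 19) = -725.5 + 9p.
663.5 - 5p = -725.5 + 9p gives buyer price pb = 1389/14; sellers receive ps = 1389/14 − 19 = 1123/14.
New quantity: q = 663.5 − 5(1389/14) = 1172/7.
Buyer burden = 1389/14 − 87 = 171/14; seller burden = 87 − 1123/14 = 95/14.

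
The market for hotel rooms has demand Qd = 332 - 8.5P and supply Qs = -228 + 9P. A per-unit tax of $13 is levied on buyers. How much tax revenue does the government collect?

Tax revenue = 1443/35

Pre-tax equilibrium: P* = 32, Q* = 60.
Tax on buyers shifts demand to Qd = 332 − 8.5(P + 13) = 221.5 - 8.5P.
221.5 - 8.5P = -228 + 9P gives seller price Ps = 899/35; buyers pay Pb = 899/35 + 13 = 1354/35.
New quantity: Q = 332 − 8.5(1354/35) = 111/35.
Revenue = 13 × 111/35 = 1443/35.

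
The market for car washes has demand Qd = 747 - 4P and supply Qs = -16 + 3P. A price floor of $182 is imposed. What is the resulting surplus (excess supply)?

Surplus = 511

Equilibrium price would be P* = 109, so the floor at 182 binds.
At P = 182: Qd = 19, Qs = 530.
Surplus = 530 − 19 = 511.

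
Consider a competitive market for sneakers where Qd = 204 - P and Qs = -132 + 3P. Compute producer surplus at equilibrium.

Equilibrium: 204 - P = -132 + 3P gives P* = 84, Q* = 120.
Supply starts at P = 44 (where Qs = 0).
PS = ½(84 − 44)(120) = 2400.

Producer surplus = 2400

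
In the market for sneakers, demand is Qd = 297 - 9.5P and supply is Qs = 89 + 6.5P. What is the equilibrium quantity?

Q* = 173.5

Set Qd = Qs: 297 - 9.5P = 89 + 6.5P.
208 = 16P, so P* = 13.
Q* = 297 − 9.5(13) = 173.5.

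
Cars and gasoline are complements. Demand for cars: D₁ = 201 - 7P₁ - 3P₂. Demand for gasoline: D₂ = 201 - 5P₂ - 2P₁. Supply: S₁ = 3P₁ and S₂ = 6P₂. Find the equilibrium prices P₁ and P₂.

Market 1: 201 - 7P₁ - 3P₂ = 3P₁ → 10P₁ + 3P₂ = 201.
Market 2: 11P₂ + 2P₁ = 201.
Eliminating P₂: 11×(1) − 3×(2) gives 104P₁ = 1608, so P₁ = 201/13.
Back-substitute into (2): P₂ = (201 − 2×201/13) / 11 = 201/13.

P₁ = 201/13, P₂ = 201/13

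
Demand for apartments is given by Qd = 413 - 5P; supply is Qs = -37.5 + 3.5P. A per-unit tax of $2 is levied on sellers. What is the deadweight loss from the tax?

Pre-tax equilibrium: P* = 53, Q* = 148.
Tax on sellers shifts supply to Qs = -37.5 + 3.5(P − 2) = -44.5 + 3.5P.
413 - 5P = -44.5 + 3.5P gives buyer price Pb = 915/17; sellers receive Ps = 915/17 − 2 = 881/17.
New quantity: Q = 413 − 5(915/17) = 2446/17.
DWL = ½ × 2 × (148 − 2446/17) = 70/17.

Deadweight loss = 70/17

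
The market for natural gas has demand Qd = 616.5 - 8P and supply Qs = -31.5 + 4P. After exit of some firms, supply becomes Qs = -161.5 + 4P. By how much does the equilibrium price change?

Original equilibrium: P* = 54, Q* = 184.5.
New equilibrium: 616.5 - 8P = -161.5 + 4P, so 778 = 12P and P' = 389/6; Q' = 616.5 − 8(389/6) = 587/6.
Change in price: 389/6 − 54 = 65/6.

ΔP = 65/6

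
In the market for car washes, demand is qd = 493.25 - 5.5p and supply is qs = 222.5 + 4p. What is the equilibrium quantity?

Set qd = qs: 493.25 - 5.5p = 222.5 + 4p.
270.75 = 9.5p, so p* = 28.5.
q* = 493.25 − 5.5(28.5) = 336.5.

q* = 336.5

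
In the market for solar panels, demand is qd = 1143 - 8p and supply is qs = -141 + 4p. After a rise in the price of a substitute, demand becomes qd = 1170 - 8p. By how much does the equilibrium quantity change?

Δq = 9

Original equilibrium: p* = 107, q* = 287.
New equilibrium: 1170 - 8p = -141 + 4p, so 1311 = 12p and p' = 109.25; q' = 1170 − 8(109.25) = 296.
Change in quantity: 296 − 287 = 9.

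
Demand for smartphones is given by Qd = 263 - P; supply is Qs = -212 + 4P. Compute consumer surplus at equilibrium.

Consumer surplus = 14112

Equilibrium: 263 - P = -212 + 4P gives P* = 95, Q* = 168.
Demand choke price (Qd = 0): P = 263.
CS = ½(263 − 95)(168) = 14112.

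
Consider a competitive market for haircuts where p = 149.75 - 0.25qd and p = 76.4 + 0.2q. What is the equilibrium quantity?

q* = 163

Set the two price expressions equal: 149.75 - 0.25q = 76.4 + 0.2q.
73.35 = 0.45q, so q* = 163.
p* = 149.75 − (0.25)(163) = 109.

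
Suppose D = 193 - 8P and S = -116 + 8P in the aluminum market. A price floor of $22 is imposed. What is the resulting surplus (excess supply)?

Equilibrium price would be P* = 19.3125, so the floor at 22 binds.
At P = 22: D = 17, S = 60.
Surplus = 60 − 17 = 43.

Surplus = 43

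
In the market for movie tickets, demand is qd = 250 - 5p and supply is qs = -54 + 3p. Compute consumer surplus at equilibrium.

Equilibrium: 250 - 5p = -54 + 3p gives p* = 38, q* = 60.
Demand choke price (qd = 0): p = 50.
CS = ½(50 − 38)(60) = 360.

Consumer surplus = 360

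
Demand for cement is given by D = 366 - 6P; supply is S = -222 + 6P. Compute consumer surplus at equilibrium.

Equilibrium: 366 - 6P = -222 + 6P gives P* = 49, Q* = 72.
Demand choke price (D = 0): P = 61.
CS = ½(61 − 49)(72) = 432.

Consumer surplus = 432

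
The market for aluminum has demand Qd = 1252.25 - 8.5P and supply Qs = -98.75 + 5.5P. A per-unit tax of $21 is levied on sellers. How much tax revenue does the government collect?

Tax revenue = 7599.375

Pre-tax equilibrium: P* = 96.5, Q* = 432.
Tax on sellers shifts supply to Qs = -98.75 + 5.5(P − 21) = -214.25 + 5.5P.
1252.25 - 8.5P = -214.25 + 5.5P gives buyer price Pb = 104.75; sellers receive Ps = 104.75 − 21 = 83.75.
New quantity: Q = 1252.25 − 8.5(104.75) = 361.875.
Revenue = 21 × 361.875 = 7599.375.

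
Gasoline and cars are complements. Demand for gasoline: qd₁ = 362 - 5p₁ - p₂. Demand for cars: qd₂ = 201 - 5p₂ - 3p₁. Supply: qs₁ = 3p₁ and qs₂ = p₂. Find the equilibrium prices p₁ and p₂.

p₁ = 43.8, p₂ = 11.6

Market 1: 362 - 5p₁ - p₂ = 3p₁ → 8p₁ + p₂ = 362.
Market 2: 6p₂ + 3p₁ = 201.
Eliminating p₂: 6×(1) − 1×(2) gives 45p₁ = 1971, so p₁ = 43.8.
Back-substitute into (2): p₂ = (201 − 3×43.8) / 6 = 11.6.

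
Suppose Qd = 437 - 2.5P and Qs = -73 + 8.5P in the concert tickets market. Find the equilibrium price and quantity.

Set Qd = Qs: 437 - 2.5P = -73 + 8.5P.
510 = 11P, so P* = 510/11.
Q* = 437 − 2.5(510/11) = 3532/11.

P* = 510/11, Q* = 3532/11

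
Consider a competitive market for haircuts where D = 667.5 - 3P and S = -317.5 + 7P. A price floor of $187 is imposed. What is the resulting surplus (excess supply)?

Equilibrium price would be P* = 98.5, so the floor at 187 binds.
At P = 187: D = 106.5, S = 991.5.
Surplus = 991.5 − 106.5 = 885.

Surplus = 885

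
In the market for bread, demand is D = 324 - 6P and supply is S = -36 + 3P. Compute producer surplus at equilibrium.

Equilibrium: 324 - 6P = -36 + 3P gives P* = 40, Q* = 84.
Supply starts at P = 12 (where S = 0).
PS = ½(40 − 12)(84) = 1176.

Producer surplus = 1176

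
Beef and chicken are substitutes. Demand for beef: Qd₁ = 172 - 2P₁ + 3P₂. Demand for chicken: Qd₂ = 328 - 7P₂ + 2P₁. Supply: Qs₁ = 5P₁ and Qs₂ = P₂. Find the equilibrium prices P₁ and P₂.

P₁ = 47.2, P₂ = 52.8

Market 1: 172 - 2P₁ + 3P₂ = 5P₁ → 7P₁ - 3P₂ = 172.
Market 2: 8P₂ - 2P₁ = 328.
Eliminating P₂: 8×(1) + 3×(2) gives 50P₁ = 2360, so P₁ = 47.2.
Back-substitute into (2): P₂ = (328 + 2×47.2) / 8 = 52.8.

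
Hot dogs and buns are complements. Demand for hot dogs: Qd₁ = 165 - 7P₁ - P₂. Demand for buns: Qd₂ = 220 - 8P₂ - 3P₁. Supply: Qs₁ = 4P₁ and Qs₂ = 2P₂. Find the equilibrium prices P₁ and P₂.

P₁ = 1430/107, P₂ = 1925/107

Market 1: 165 - 7P₁ - P₂ = 4P₁ → 11P₁ + P₂ = 165.
Market 2: 10P₂ + 3P₁ = 220.
Eliminating P₂: 10×(1) − 1×(2) gives 107P₁ = 1430, so P₁ = 1430/107.
Back-substitute into (2): P₂ = (220 − 3×1430/107) / 10 = 1925/107.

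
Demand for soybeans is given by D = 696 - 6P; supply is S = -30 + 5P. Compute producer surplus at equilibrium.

Equilibrium: 696 - 6P = -30 + 5P gives P* = 66, Q* = 300.
Supply starts at P = 6 (where S = 0).
PS = ½(66 − 6)(300) = 9000.

Producer surplus = 9000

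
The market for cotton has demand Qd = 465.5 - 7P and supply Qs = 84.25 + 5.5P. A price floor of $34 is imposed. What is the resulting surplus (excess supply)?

Surplus = 43.75

Equilibrium price would be P* = 30.5, so the floor at 34 binds.
At P = 34: Qd = 227.5, Qs = 271.25.
Surplus = 271.25 − 227.5 = 43.75.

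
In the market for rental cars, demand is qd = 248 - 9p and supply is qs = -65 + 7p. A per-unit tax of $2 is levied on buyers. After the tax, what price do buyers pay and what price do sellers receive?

Buyers pay $20.4375, sellers receive $18.4375

Pre-tax equilibrium: p* = 19.5625, q* = 71.9375.
Tax on buyers shifts demand to qd = 248 − 9(p + 2) = 230 - 9p.
230 - 9p = -65 + 7p gives seller price ps = 18.4375; buyers pay pb = 18.4375 + 2 = 20.4375.
New quantity: q = 248 − 9(20.4375) = 64.0625.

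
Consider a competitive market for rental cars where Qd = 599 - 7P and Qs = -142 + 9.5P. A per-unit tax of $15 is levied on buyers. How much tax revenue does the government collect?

Pre-tax equilibrium: P* = 494/11, Q* = 3131/11.
Tax on buyers shifts demand to Qd = 599 − 7(P + 15) = 494 - 7P.
494 - 7P = -142 + 9.5P gives seller price Ps = 424/11; buyers pay Pb = 424/11 + 15 = 589/11.
New quantity: Q = 599 − 7(589/11) = 2466/11.
Revenue = 15 × 2466/11 = 36990/11.

Tax revenue = 36990/11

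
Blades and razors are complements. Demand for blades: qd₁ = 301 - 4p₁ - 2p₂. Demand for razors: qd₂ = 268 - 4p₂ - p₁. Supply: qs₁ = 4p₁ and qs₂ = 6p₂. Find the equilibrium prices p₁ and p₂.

Market 1: 301 - 4p₁ - 2p₂ = 4p₁ → 8p₁ + 2p₂ = 301.
Market 2: 10p₂ + p₁ = 268.
Eliminating p₂: 10×(1) − 2×(2) gives 78p₁ = 2474, so p₁ = 1237/39.
Back-substitute into (2): p₂ = (268 − 1×1237/39) / 10 = 1843/78.

p₁ = 1237/39, p₂ = 1843/78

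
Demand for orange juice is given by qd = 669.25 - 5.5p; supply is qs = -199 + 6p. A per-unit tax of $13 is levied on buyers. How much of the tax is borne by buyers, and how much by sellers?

Pre-tax equilibrium: p* = 75.5, q* = 254.
Tax on buyers shifts demand to qd = 669.25 − 5.5(p + 13) = 597.75 - 5.5p.
597.75 - 5.5p = -199 + 6p gives seller price ps = 3187/46; buyers pay pb = 3187/46 + 13 = 3785/46.
New quantity: q = 669.25 − 5.5(3785/46) = 4984/23.
Buyer burden = 3785/46 − 75.5 = 156/23; seller burden = 75.5 − 3187/46 = 143/23.

Buyers bear 156/23, sellers bear 143/23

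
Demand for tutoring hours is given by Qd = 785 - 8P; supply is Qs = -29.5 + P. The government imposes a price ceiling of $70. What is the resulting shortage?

Equilibrium price would be P* = 90.5, so the ceiling at 70 binds.
At P = 70: Qd = 785 − 8(70) = 225, Qs = -29.5 + 1(70) = 40.5.
Shortage = 225 − 40.5 = 184.5.

Shortage = 184.5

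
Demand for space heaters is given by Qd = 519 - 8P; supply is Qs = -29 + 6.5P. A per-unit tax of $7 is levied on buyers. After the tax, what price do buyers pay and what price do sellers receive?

Pre-tax equilibrium: P* = 1096/29, Q* = 6283/29.
Tax on buyers shifts demand to Qd = 519 − 8(P + 7) = 463 - 8P.
463 - 8P = -29 + 6.5P gives seller price Ps = 984/29; buyers pay Pb = 984/29 + 7 = 1187/29.
New quantity: Q = 519 − 8(1187/29) = 5555/29.

Buyers pay 1187/29, sellers receive 984/29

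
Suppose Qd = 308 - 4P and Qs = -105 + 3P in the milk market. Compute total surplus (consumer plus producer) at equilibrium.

Total surplus = 1512

Equilibrium: 308 - 4P = -105 + 3P gives P* = 59, Q* = 72.
Demand choke price: P = 77; supply starts at P = 35.
CS = ½(77 − 59)(72) = 648; PS = ½(59 − 35)(72) = 864.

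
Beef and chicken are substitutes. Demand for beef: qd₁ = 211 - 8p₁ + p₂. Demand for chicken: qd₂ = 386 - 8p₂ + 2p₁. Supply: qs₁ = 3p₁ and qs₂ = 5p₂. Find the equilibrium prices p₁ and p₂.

Market 1: 211 - 8p₁ + p₂ = 3p₁ → 11p₁ - p₂ = 211.
Market 2: 13p₂ - 2p₁ = 386.
Eliminating p₂: 13×(1) + 1×(2) gives 141p₁ = 3129, so p₁ = 1043/47.
Back-substitute into (2): p₂ = (386 + 2×1043/47) / 13 = 1556/47.

p₁ = 1043/47, p₂ = 1556/47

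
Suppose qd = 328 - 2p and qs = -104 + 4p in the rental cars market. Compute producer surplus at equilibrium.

Equilibrium: 328 - 2p = -104 + 4p gives p* = 72, q* = 184.
Supply starts at p = 26 (where qs = 0).
PS = ½(72 − 26)(184) = 4232.

Producer surplus = 4232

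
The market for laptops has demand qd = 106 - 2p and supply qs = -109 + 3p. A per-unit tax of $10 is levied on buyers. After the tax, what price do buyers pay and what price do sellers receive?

Buyers pay $49, sellers receive $39

Pre-tax equilibrium: p* = 43, q* = 20.
Tax on buyers shifts demand to qd = 106 − 2(p + 10) = 86 - 2p.
86 - 2p = -109 + 3p gives seller price ps = 39; buyers pay pb = 39 + 10 = 49.
New quantity: q = 106 − 2(49) = 8.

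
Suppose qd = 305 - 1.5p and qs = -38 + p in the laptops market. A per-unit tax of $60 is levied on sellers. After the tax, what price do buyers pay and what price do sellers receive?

Pre-tax equilibrium: p* = 137.2, q* = 99.2.
Tax on sellers shifts supply to qs = -38 + 1(p − 60) = -98 + p.
305 - 1.5p = -98 + p gives buyer price pb = 161.2; sellers receive ps = 161.2 − 60 = 101.2.
New quantity: q = 305 − 1.5(161.2) = 63.2.

Buyers pay $161.2, sellers receive $101.2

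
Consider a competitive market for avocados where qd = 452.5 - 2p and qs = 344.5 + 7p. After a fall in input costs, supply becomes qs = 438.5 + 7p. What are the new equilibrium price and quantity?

p' = 14/9, q' = 8089/18

Original equilibrium: p* = 12, q* = 428.5.
New equilibrium: 452.5 - 2p = 438.5 + 7p, so 14 = 9p and p' = 14/9; q' = 452.5 − 2(14/9) = 8089/18.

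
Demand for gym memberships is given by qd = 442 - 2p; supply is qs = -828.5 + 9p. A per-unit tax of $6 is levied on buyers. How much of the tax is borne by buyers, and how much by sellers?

Buyers bear 54/11, sellers bear 12/11

Pre-tax equilibrium: p* = 115.5, q* = 211.
Tax on buyers shifts demand to qd = 442 − 2(p + 6) = 430 - 2p.
430 - 2p = -828.5 + 9p gives seller price ps = 2517/22; buyers pay pb = 2517/22 + 6 = 2649/22.
New quantity: q = 442 − 2(2649/22) = 2213/11.
Buyer burden = 2649/22 − 115.5 = 54/11; seller burden = 115.5 − 2517/22 = 12/11.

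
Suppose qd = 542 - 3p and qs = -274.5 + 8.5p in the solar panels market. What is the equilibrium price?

Set qd = qs: 542 - 3p = -274.5 + 8.5p.
816.5 = 11.5p, so p* = 71.
q* = 542 − 3(71) = 329.

p* = 71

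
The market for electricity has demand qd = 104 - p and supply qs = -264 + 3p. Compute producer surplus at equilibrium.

Producer surplus = 24

Equilibrium: 104 - p = -264 + 3p gives p* = 92, q* = 12.
Supply starts at p = 88 (where qs = 0).
PS = ½(92 − 88)(12) = 24.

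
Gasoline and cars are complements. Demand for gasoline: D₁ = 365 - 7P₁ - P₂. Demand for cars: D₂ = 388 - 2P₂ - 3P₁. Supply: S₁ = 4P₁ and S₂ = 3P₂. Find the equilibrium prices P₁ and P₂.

Market 1: 365 - 7P₁ - P₂ = 4P₁ → 11P₁ + P₂ = 365.
Market 2: 5P₂ + 3P₁ = 388.
Eliminating P₂: 5×(1) − 1×(2) gives 52P₁ = 1437, so P₁ = 1437/52.
Back-substitute into (2): P₂ = (388 − 3×1437/52) / 5 = 3173/52.

P₁ = 1437/52, P₂ = 3173/52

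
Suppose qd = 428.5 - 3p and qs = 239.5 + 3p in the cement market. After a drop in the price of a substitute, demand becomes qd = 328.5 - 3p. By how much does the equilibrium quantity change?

Original equilibrium: p* = 31.5, q* = 334.
New equilibrium: 328.5 - 3p = 239.5 + 3p, so 89 = 6p and p' = 89/6; q' = 328.5 − 3(89/6) = 284.
Change in quantity: 284 − 334 = -50.

Δq = -50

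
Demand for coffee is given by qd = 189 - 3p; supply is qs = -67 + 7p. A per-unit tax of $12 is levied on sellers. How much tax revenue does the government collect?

Tax revenue = 1044

Pre-tax equilibrium: p* = 25.6, q* = 112.2.
Tax on sellers shifts supply to qs = -67 + 7(p − 12) = -151 + 7p.
189 - 3p = -151 + 7p gives buyer price pb = 34; sellers receive ps = 34 − 12 = 22.
New quantity: q = 189 − 3(34) = 87.
Revenue = 12 × 87 = 1044.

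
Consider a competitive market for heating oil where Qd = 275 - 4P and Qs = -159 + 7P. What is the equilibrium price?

Set Qd = Qs: 275 - 4P = -159 + 7P.
434 = 11P, so P* = 434/11.
Q* = 275 − 4(434/11) = 1289/11.

P* = 434/11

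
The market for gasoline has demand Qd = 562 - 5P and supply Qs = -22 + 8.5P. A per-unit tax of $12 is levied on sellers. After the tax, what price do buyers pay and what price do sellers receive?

Buyers pay 1372/27, sellers receive 1048/27

Pre-tax equilibrium: P* = 1168/27, Q* = 9334/27.
Tax on sellers shifts supply to Qs = -22 + 8.5(P − 12) = -124 + 8.5P.
562 - 5P = -124 + 8.5P gives buyer price Pb = 1372/27; sellers receive Ps = 1372/27 − 12 = 1048/27.
New quantity: Q = 562 − 5(1372/27) = 8314/27.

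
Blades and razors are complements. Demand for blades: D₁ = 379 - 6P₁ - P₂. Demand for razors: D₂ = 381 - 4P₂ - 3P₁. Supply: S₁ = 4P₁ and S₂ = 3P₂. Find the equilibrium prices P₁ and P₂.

P₁ = 2272/67, P₂ = 2673/67

Market 1: 379 - 6P₁ - P₂ = 4P₁ → 10P₁ + P₂ = 379.
Market 2: 7P₂ + 3P₁ = 381.
Eliminating P₂: 7×(1) − 1×(2) gives 67P₁ = 2272, so P₁ = 2272/67.
Back-substitute into (2): P₂ = (381 − 3×2272/67) / 7 = 2673/67.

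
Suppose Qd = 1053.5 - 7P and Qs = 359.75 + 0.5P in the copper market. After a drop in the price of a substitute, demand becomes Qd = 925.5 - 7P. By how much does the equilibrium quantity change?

ΔQ = -128/15

Original equilibrium: P* = 92.5, Q* = 406.
New equilibrium: 925.5 - 7P = 359.75 + 0.5P, so 565.75 = 7.5P and P' = 2263/30; Q' = 925.5 − 7(2263/30) = 5962/15.
Change in quantity: 5962/15 − 406 = -128/15.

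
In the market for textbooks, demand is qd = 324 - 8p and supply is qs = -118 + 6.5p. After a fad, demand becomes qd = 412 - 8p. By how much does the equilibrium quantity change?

Δq = 1144/29

Original equilibrium: p* = 884/29, q* = 2324/29.
New equilibrium: 412 - 8p = -118 + 6.5p, so 530 = 14.5p and p' = 1060/29; q' = 412 − 8(1060/29) = 3468/29.
Change in quantity: 3468/29 − 2324/29 = 1144/29.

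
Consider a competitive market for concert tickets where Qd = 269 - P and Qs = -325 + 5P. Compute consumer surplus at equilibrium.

Equilibrium: 269 - P = -325 + 5P gives P* = 99, Q* = 170.
Demand choke price (Qd = 0): P = 269.
CS = ½(269 − 99)(170) = 14450.

Consumer surplus = 14450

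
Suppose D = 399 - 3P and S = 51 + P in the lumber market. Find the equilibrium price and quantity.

P* = 87, Q* = 138

Set D = S: 399 - 3P = 51 + P.
348 = 4P, so P* = 87.
Q* = 399 − 3(87) = 138.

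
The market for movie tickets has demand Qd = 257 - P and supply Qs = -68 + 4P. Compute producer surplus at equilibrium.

Equilibrium: 257 - P = -68 + 4P gives P* = 65, Q* = 192.
Supply starts at P = 17 (where Qs = 0).
PS = ½(65 − 17)(192) = 4608.

Producer surplus = 4608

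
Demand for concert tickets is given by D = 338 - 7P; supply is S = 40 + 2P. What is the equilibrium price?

Set D = S: 338 - 7P = 40 + 2P.
298 = 9P, so P* = 298/9.
Q* = 338 − 7(298/9) = 956/9.

P* = 298/9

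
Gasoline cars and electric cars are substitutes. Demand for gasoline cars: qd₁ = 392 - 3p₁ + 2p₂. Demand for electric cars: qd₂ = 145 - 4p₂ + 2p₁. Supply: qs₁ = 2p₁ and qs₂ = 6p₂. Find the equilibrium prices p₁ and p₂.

p₁ = 2105/23, p₂ = 1509/46

Market 1: 392 - 3p₁ + 2p₂ = 2p₁ → 5p₁ - 2p₂ = 392.
Market 2: 10p₂ - 2p₁ = 145.
Eliminating p₂: 10×(1) + 2×(2) gives 46p₁ = 4210, so p₁ = 2105/23.
Back-substitute into (2): p₂ = (145 + 2×2105/23) / 10 = 1509/46.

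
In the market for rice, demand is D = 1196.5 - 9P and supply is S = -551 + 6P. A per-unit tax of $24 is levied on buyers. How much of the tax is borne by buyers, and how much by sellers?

Buyers bear $9.6, sellers bear $14.4

Pre-tax equilibrium: P* = 116.5, Q* = 148.
Tax on buyers shifts demand to D = 1196.5 − 9(P + 24) = 980.5 - 9P.
980.5 - 9P = -551 + 6P gives seller price Ps = 102.1; buyers pay Pb = 102.1 + 24 = 126.1.
New quantity: Q = 1196.5 − 9(126.1) = 61.6.
Buyer burden = 126.1 − 116.5 = 9.6; seller burden = 116.5 − 102.1 = 14.4.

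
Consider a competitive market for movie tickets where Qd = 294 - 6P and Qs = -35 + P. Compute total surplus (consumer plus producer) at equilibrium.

Total surplus = 84

Equilibrium: 294 - 6P = -35 + P gives P* = 47, Q* = 12.
Demand choke price: P = 49; supply starts at P = 35.
CS = ½(49 − 47)(12) = 12; PS = ½(47 − 35)(12) = 72.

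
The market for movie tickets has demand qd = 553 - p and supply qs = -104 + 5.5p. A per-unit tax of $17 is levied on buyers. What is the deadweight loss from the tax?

Pre-tax equilibrium: p* = 1314/13, q* = 5875/13.
Tax on buyers shifts demand to qd = 553 − 1(p + 17) = 536 - p.
536 - p = -104 + 5.5p gives seller price ps = 1280/13; buyers pay pb = 1280/13 + 17 = 1501/13.
New quantity: q = 553 − 1(1501/13) = 5688/13.
DWL = ½ × 17 × (5875/13 − 5688/13) = 3179/26.

Deadweight loss = 3179/26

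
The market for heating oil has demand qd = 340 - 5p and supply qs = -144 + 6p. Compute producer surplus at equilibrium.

Producer surplus = 1200

Equilibrium: 340 - 5p = -144 + 6p gives p* = 44, q* = 120.
Supply starts at p = 24 (where qs = 0).
PS = ½(44 − 24)(120) = 1200.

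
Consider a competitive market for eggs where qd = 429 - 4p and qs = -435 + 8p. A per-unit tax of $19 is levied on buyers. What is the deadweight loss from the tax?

Pre-tax equilibrium: p* = 72, q* = 141.
Tax on buyers shifts demand to qd = 429 − 4(p + 19) = 353 - 4p.
353 - 4p = -435 + 8p gives seller price ps = 197/3; buyers pay pb = 197/3 + 19 = 254/3.
New quantity: q = 429 − 4(254/3) = 271/3.
DWL = ½ × 19 × (141 − 271/3) = 1444/3.

Deadweight loss = 1444/3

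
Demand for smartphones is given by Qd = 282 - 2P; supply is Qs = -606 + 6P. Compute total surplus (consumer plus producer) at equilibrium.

Equilibrium: 282 - 2P = -606 + 6P gives P* = 111, Q* = 60.
Demand choke price: P = 141; supply starts at P = 101.
CS = ½(141 − 111)(60) = 900; PS = ½(111 − 101)(60) = 300.

Total surplus = 1200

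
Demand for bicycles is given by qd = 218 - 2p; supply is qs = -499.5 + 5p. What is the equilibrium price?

Set qd = qs: 218 - 2p = -499.5 + 5p.
717.5 = 7p, so p* = 102.5.
q* = 218 − 2(102.5) = 13.

p* = 102.5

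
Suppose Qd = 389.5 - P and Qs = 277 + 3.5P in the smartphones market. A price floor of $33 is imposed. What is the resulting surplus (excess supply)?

Surplus = 36

Equilibrium price would be P* = 25, so the floor at 33 binds.
At P = 33: Qd = 356.5, Qs = 392.5.
Surplus = 392.5 − 356.5 = 36.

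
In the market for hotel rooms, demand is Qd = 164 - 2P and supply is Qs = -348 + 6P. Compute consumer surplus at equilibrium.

Equilibrium: 164 - 2P = -348 + 6P gives P* = 64, Q* = 36.
Demand choke price (Qd = 0): P = 82.
CS = ½(82 − 64)(36) = 324.

Consumer surplus = 324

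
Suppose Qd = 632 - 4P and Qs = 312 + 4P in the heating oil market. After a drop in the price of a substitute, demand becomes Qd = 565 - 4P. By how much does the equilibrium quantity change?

Original equilibrium: P* = 40, Q* = 472.
New equilibrium: 565 - 4P = 312 + 4P, so 253 = 8P and P' = 31.625; Q' = 565 − 4(31.625) = 438.5.
Change in quantity: 438.5 − 472 = -33.5.

ΔQ = -33.5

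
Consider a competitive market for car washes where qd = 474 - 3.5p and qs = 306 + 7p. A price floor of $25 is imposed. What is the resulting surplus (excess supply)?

Surplus = 94.5

Equilibrium price would be p* = 16, so the floor at 25 binds.
At p = 25: qd = 386.5, qs = 481.
Surplus = 481 − 386.5 = 94.5.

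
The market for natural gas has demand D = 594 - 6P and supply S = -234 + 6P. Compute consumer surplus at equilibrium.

Consumer surplus = 2700

Equilibrium: 594 - 6P = -234 + 6P gives P* = 69, Q* = 180.
Demand choke price (D = 0): P = 99.
CS = ½(99 − 69)(180) = 2700.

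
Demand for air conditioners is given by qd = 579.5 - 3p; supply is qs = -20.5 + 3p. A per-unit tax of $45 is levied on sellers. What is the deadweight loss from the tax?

Deadweight loss = 1518.75

Pre-tax equilibrium: p* = 100, q* = 279.5.
Tax on sellers shifts supply to qs = -20.5 + 3(p − 45) = -155.5 + 3p.
579.5 - 3p = -155.5 + 3p gives buyer price pb = 122.5; sellers receive ps = 122.5 − 45 = 77.5.
New quantity: q = 579.5 − 3(122.5) = 212.
DWL = ½ × 45 × (279.5 − 212) = 1518.75.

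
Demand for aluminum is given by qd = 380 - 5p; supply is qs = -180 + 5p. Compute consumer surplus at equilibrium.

Consumer surplus = 1000

Equilibrium: 380 - 5p = -180 + 5p gives p* = 56, q* = 100.
Demand choke price (qd = 0): p = 76.
CS = ½(76 − 56)(100) = 1000.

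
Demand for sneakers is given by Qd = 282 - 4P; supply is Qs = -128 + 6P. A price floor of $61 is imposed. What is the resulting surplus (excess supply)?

Surplus = 200

Equilibrium price would be P* = 41, so the floor at 61 binds.
At P = 61: Qd = 38, Qs = 238.
Surplus = 238 − 38 = 200.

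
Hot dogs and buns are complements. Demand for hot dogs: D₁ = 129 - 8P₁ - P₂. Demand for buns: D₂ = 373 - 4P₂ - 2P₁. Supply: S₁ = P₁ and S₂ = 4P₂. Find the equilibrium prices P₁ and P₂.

Market 1: 129 - 8P₁ - P₂ = P₁ → 9P₁ + P₂ = 129.
Market 2: 8P₂ + 2P₁ = 373.
Eliminating P₂: 8×(1) − 1×(2) gives 70P₁ = 659, so P₁ = 659/70.
Back-substitute into (2): P₂ = (373 − 2×659/70) / 8 = 3099/70.

P₁ = 659/70, P₂ = 3099/70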